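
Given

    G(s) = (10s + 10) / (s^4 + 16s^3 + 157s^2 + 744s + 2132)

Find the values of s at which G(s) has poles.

s = -4 ± 6j, -4 ± 5j

The poles are the roots of the denominator s^4 + 16s^3 + 157s^2 + 744s + 2132 = 0.
No real roots exist; factor into two real quadratics: (s^2 + 8s + 52)(s^2 + 8s + 41) = 0.
Each quadratic gives a conjugate pair via the quadratic formula.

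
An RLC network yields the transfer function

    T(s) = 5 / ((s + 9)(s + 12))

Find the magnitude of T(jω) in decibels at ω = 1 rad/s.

|T(j1)|_dB ≈ -26.8 dB

Substitute s = j1: numerator = 5, denominator = 107 + j21.
|T(j1)| = |5| / |107 + j21| = 5 / 109.04 ≈ 0.04585.
In decibels: 20·log₁₀(0.04585) ≈ -26.8 dB.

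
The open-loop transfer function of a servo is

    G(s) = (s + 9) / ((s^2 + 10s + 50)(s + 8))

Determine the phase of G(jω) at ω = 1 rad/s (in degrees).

At s = j1: numerator = 9 + j1, denominator = 382 + j129.
∠G = ∠num − ∠den = 6.3402° − (18.660°) = -12.32°.

∠G(j1) ≈ -12.32°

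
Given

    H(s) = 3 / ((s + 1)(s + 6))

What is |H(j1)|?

Substitute s = j1: numerator = 3, denominator = 5 + j7.
|H(j1)| = |3| / |5 + j7| = 3 / 8.6023 ≈ 0.3487.

|H(j1)| ≈ 0.3487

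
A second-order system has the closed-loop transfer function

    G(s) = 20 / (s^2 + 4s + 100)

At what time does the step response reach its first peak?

Comparing s^2 + 4s + 100 to s^2 + 2ζωₙs + ωₙ²: ωₙ = 10 rad/s and ζ = 4/(2·10) = 0.2.
ζωₙ = 4/2 = 2, so ω_d = ωₙ√(1−ζ²) = √(ωₙ² − (ζωₙ)²) = √(100 − 2²) = √96 ≈ 9.798 rad/s.
t_p = π/ω_d = π/9.798 ≈ 0.3206 s.

t_p ≈ 0.3206 s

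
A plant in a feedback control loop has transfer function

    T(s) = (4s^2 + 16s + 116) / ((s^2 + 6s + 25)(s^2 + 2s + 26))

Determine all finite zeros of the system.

Set the numerator to zero: 4s^2 + 16s + 116 = 0, i.e. 4·(s^2 + 4s + 29) = 0.
Factoring: (s^2 + 4s + 29) = 0.

s = -2 + 5j, -2 - 5j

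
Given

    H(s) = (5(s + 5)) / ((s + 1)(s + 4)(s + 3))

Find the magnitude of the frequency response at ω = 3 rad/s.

Substitute s = j3: numerator = 25 + j15, denominator = -60 + j30.
|H(j3)| = |25 + j15| / |-60 + j30| = 29.155 / 67.082 ≈ 0.4346.

|H(j3)| ≈ 0.4346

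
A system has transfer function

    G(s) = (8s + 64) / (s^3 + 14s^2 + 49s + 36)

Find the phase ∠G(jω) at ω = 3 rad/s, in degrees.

At s = j3: numerator = 64 + j24, denominator = -90 + j120.
∠G = ∠num − ∠den = 20.556° − (126.87°) = -106.3°.

∠G(j3) ≈ -106.3°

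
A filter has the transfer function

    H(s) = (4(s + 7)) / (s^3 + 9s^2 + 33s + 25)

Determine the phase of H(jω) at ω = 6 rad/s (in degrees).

∠H(j6) ≈ -142.8°

At s = j6: numerator = 28 + j24, denominator = -299 - j18.
∠H = ∠num − ∠den = 40.601° − (-176.55°) = 217.2°, which wraps to -142.8°.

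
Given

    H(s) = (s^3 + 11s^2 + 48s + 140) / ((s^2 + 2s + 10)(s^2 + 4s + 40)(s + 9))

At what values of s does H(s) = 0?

s = -7, -2 ± 4j

Set the numerator to zero: s^3 + 11s^2 + 48s + 140 = 0.
Factoring: (s + 7)(s^2 + 4s + 20) = 0.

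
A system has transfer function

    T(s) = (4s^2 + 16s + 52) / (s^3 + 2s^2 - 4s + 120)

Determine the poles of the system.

s = 2 + 4j, 2 - 4j, -6

The poles are the roots of the denominator s^3 + 2s^2 - 4s + 120 = 0.
Trying s = -6: the polynomial evaluates to 0, so (s + 6) is a factor.
Dividing out leaves s^2 - 4s + 20 = 0.
The quadratic formula then gives s = 2 ± 4j.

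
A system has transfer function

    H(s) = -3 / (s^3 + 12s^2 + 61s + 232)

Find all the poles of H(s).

The poles are the roots of the denominator s^3 + 12s^2 + 61s + 232 = 0.
Trying s = -8: the polynomial evaluates to 0, so (s + 8) is a factor.
Dividing out leaves s^2 + 4s + 29 = 0.
The quadratic formula then gives s = -2 ± 5j.

s = -2 ± 5j, -8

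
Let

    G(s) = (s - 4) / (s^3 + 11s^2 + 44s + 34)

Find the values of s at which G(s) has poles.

s = -5 + 3j, -5 - 3j, -1

The poles are the roots of the denominator s^3 + 11s^2 + 44s + 34 = 0.
Trying s = -1: the polynomial evaluates to 0, so (s + 1) is a factor.
Dividing out leaves s^2 + 10s + 34 = 0.
The quadratic formula then gives s = -5 ± 3j.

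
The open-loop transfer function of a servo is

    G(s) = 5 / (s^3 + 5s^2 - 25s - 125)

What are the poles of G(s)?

s = -5, -5, 5

The poles are the roots of the denominator s^3 + 5s^2 - 25s - 125 = 0.
Trying s = -5: the polynomial evaluates to 0, so (s + 5) is a factor.
Dividing out leaves s^2 - 25 = 0.
Factoring the quadratic: (s + 5)(s - 5) = 0.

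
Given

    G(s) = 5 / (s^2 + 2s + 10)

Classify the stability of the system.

stable

The denominator s^2 + 2s + 10 factors as (s^2 + 2s + 10), giving poles at s = -1 ± 3j.
Since all poles lie strictly in the left half-plane, the system is stable.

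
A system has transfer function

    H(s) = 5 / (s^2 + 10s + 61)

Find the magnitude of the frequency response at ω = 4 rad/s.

|H(j4)| ≈ 0.08305

Substitute s = j4: numerator = 5, denominator = 45 + j40.
|H(j4)| = |5| / |45 + j40| = 5 / 60.208 ≈ 0.08305.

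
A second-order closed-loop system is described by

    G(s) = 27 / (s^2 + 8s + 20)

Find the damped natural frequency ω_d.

Comparing s^2 + 8s + 20 to s^2 + 2ζωₙs + ωₙ²: ωₙ = √20 ≈ 4.472 rad/s and ζ = 8/(2·√20) ≈ 0.8944.
ζωₙ = 8/2 = 4, so ω_d = ωₙ√(1−ζ²) = √(ωₙ² − (ζωₙ)²) = √(20 − 4²) = √4 = 2 rad/s.

ω_d = 2 rad/s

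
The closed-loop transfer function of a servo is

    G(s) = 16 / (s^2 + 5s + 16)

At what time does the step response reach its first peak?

Comparing s^2 + 5s + 16 to s^2 + 2ζωₙs + ωₙ²: ωₙ = 4 rad/s and ζ = 5/(2·4) = 0.625.
ζωₙ = 5/2 = 2.5, so ω_d = ωₙ√(1−ζ²) = √(ωₙ² − (ζωₙ)²) = √(16 − 2.5²) = √9.75 ≈ 3.122 rad/s.
t_p = π/ω_d = π/3.122 ≈ 1.006 s.

t_p ≈ 1.006 s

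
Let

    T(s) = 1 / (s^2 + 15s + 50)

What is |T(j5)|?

|T(j5)| ≈ 0.01265

Substitute s = j5: numerator = 1, denominator = 25 + j75.
|T(j5)| = |1| / |25 + j75| = 1 / 79.057 ≈ 0.01265.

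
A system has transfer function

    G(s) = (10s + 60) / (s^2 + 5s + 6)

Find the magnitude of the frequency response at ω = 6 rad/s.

Substitute s = j6: numerator = 60 + j60, denominator = -30 + j30.
|G(j6)| = |60 + j60| / |-30 + j30| = 84.853 / 42.426 = 2.

|G(j6)| = 2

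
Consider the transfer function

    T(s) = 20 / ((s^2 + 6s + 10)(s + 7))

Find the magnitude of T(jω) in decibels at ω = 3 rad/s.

|T(j3)|_dB ≈ -16.7 dB

Substitute s = j3: numerator = 20, denominator = -47 + j129.
|T(j3)| = |20| / |-47 + j129| = 20 / 137.30 ≈ 0.1457.
In decibels: 20·log₁₀(0.1457) ≈ -16.7 dB.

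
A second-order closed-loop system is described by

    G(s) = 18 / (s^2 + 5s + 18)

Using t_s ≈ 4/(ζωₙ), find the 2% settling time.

t_s ≈ 1.600 s

Comparing s^2 + 5s + 18 to s^2 + 2ζωₙs + ωₙ²: ωₙ = √18 ≈ 4.243 rad/s and ζ = 5/(2·√18) ≈ 0.5893.
ζωₙ = 5/2 = 2.5, so t_s ≈ 4/(ζωₙ) = 4/2.5 = 1.600 s.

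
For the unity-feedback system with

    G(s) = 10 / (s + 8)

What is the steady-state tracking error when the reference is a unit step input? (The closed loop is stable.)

G(s) has no poles at the origin.
This is a Type 0 system. Kp = lim_{s→0} G(s) = 10/8 = 5/4.
e_ss = 1/(1 + Kp) = 1/(1 + 5/4) = 4/9 ≈ 0.4444.

e_ss = 0.4444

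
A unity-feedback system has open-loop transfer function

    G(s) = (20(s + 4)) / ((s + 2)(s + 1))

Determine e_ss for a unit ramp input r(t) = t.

G(s) has no poles at the origin.
This is a Type 0 system; Kv = lim_{s→0} s·G(s) = 0, so the steady-state error for a ramp input is infinite.

e_ss = ∞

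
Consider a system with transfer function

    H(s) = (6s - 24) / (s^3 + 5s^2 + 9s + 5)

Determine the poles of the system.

The poles are the roots of the denominator s^3 + 5s^2 + 9s + 5 = 0.
Trying s = -1: the polynomial evaluates to 0, so (s + 1) is a factor.
Dividing out leaves s^2 + 4s + 5 = 0.
The quadratic formula then gives s = -2 ± 1j.

s = -2 ± j, -1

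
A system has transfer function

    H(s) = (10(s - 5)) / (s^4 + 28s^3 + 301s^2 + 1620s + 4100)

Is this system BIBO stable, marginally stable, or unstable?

The denominator s^4 + 28s^3 + 301s^2 + 1620s + 4100 factors as (s^2 + 8s + 41)(s + 10)^2, giving poles at s = -4 ± 5j, -10, -10.
Since all poles lie strictly in the left half-plane, the system is stable.

stable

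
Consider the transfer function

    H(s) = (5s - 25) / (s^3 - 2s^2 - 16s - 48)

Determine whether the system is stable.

The denominator s^3 - 2s^2 - 16s - 48 factors as (s^2 + 4s + 8)(s - 6), giving poles at s = -2 ± 2j, 6.
Since the pole(s) at s = 6 lie in the right half-plane, the system is unstable.

unstable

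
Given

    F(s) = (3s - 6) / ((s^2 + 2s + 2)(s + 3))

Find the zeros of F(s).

s = 2

Set the numerator to zero: 3s - 6 = 0, i.e. 3·(s - 2) = 0.
So s = 2.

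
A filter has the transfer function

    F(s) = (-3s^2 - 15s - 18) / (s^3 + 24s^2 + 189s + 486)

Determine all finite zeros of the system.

Set the numerator to zero: -3s^2 - 15s - 18 = 0, i.e. -3·(s^2 + 5s + 6) = 0.
Factoring: (s + 2)(s + 3) = 0.

s = -2, -3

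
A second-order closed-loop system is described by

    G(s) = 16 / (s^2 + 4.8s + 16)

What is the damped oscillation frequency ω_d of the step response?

Comparing s^2 + 4.8s + 16 to s^2 + 2ζωₙs + ωₙ²: ωₙ = 4 rad/s and ζ = 4.8/(2·4) = 0.6.
ζωₙ = 4.8/2 = 2.4, so ω_d = ωₙ√(1−ζ²) = √(ωₙ² − (ζωₙ)²) = √(16 − 2.4²) = √10.24 = 3.200 rad/s.

ω_d = 3.200 rad/s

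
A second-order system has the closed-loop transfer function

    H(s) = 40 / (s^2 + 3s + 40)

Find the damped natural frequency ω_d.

ω_d ≈ 6.144 rad/s

Comparing s^2 + 3s + 40 to s^2 + 2ζωₙs + ωₙ²: ωₙ = √40 ≈ 6.325 rad/s and ζ = 3/(2·√40) ≈ 0.2372.
ζωₙ = 3/2 = 1.5, so ω_d = ωₙ√(1−ζ²) = √(ωₙ² − (ζωₙ)²) = √(40 − 1.5²) = √37.75 ≈ 6.144 rad/s.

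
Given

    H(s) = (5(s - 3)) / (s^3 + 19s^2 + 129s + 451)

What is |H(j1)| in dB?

|H(j1)|_dB ≈ -29.1 dB

Substitute s = j1: numerator = -15 + j5, denominator = 432 + j128.
|H(j1)| = |-15 + j5| / |432 + j128| = 15.811 / 450.56 ≈ 0.03509.
In decibels: 20·log₁₀(0.03509) ≈ -29.1 dB.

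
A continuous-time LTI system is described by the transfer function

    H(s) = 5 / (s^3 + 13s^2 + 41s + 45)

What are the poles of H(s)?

s = -2 ± j, -9

The poles are the roots of the denominator s^3 + 13s^2 + 41s + 45 = 0.
Trying s = -9: the polynomial evaluates to 0, so (s + 9) is a factor.
Dividing out leaves s^2 + 4s + 5 = 0.
The quadratic formula then gives s = -2 ± 1j.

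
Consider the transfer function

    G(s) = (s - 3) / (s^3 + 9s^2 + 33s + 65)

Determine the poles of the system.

The poles are the roots of the denominator s^3 + 9s^2 + 33s + 65 = 0.
Trying s = -5: the polynomial evaluates to 0, so (s + 5) is a factor.
Dividing out leaves s^2 + 4s + 13 = 0.
The quadratic formula then gives s = -2 ± 3j.

s = -2 ± 3j, -5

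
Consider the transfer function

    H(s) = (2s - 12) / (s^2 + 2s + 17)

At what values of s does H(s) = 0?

Set the numerator to zero: 2s - 12 = 0, i.e. 2·(s - 6) = 0.
So s = 6.

s = 6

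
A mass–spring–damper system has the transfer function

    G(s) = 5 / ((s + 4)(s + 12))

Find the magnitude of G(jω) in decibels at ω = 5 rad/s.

Substitute s = j5: numerator = 5, denominator = 23 + j80.
|G(j5)| = |5| / |23 + j80| = 5 / 83.241 ≈ 0.06007.
In decibels: 20·log₁₀(0.06007) ≈ -24.4 dB.

|G(j5)|_dB ≈ -24.4 dB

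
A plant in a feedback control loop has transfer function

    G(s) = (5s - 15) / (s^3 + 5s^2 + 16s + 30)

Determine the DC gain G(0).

G(0) = -1/2 ≈ -0.5000

Set s = 0: G(0) = (-15) / (30) = -1/2.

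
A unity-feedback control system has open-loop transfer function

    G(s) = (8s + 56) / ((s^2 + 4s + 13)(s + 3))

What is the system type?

Type 0

The denominator has no factor of s at the origin — no free integrator — so this is a Type 0 system.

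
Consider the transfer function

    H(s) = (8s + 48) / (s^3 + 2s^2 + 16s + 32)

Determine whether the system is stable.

marginally stable

The denominator s^3 + 2s^2 + 16s + 32 factors as (s^2 + 16)(s + 2), giving poles at s = 4j, -4j, -2.
Since the simple pole(s) at s = 4j, -4j lie on the jω-axis with none in the right half-plane, the system is marginally stable.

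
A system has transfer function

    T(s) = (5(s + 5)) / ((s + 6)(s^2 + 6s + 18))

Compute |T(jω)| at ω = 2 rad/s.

Substitute s = j2: numerator = 25 + j10, denominator = 60 + j100.
|T(j2)| = |25 + j10| / |60 + j100| = 26.926 / 116.62 ≈ 0.2309.

|T(j2)| ≈ 0.2309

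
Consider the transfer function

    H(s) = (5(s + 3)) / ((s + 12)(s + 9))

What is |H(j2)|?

|H(j2)| ≈ 0.1607

Substitute s = j2: numerator = 15 + j10, denominator = 104 + j42.
|H(j2)| = |15 + j10| / |104 + j42| = 18.028 / 112.16 ≈ 0.1607.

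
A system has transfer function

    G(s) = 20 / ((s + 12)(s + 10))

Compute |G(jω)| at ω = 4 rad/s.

Substitute s = j4: numerator = 20, denominator = 104 + j88.
|G(j4)| = |20| / |104 + j88| = 20 / 136.24 ≈ 0.1468.

|G(j4)| ≈ 0.1468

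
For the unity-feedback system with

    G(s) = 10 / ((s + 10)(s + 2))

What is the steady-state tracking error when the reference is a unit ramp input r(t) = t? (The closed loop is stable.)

G(s) has no poles at the origin.
This is a Type 0 system; Kv = lim_{s→0} s·G(s) = 0, so the steady-state error for a ramp input is infinite.

e_ss = ∞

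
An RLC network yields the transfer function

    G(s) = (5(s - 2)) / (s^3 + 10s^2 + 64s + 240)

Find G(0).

G(0) = -1/24 ≈ -0.04167

Set s = 0: G(0) = (-10) / (240) = -1/24.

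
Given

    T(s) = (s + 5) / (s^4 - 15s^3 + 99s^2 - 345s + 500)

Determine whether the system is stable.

The denominator s^4 - 15s^3 + 99s^2 - 345s + 500 factors as (s - 5)(s - 4)(s^2 - 6s + 25), giving poles at s = 5, 4, 3 + 4j, 3 - 4j.
Since the pole(s) at s = 5, 4, 3 ± 4j lie in the right half-plane, the system is unstable.

unstable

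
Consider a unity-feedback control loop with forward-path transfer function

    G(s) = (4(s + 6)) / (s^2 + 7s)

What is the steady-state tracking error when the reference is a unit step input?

G(s) has one pole at the origin.
This is a Type 1 system; for a step input the steady-state error is zero.

e_ss = 0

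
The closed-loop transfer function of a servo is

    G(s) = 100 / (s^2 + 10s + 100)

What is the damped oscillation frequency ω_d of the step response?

Comparing s^2 + 10s + 100 to s^2 + 2ζωₙs + ωₙ²: ωₙ = 10 rad/s and ζ = 10/(2·10) = 0.5.
ζωₙ = 10/2 = 5, so ω_d = ωₙ√(1−ζ²) = √(ωₙ² − (ζωₙ)²) = √(100 − 5²) = √75 ≈ 8.660 rad/s.

ω_d ≈ 8.660 rad/s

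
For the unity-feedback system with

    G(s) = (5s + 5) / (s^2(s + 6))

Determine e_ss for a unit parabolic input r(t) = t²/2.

e_ss = 1.200

G(s) has 2 poles at the origin.
This is a Type 2 system. Ka = lim_{s→0} s^2·G(s) = 5/6.
e_ss = 1/Ka = 1/(5/6) = 6/5 ≈ 1.200.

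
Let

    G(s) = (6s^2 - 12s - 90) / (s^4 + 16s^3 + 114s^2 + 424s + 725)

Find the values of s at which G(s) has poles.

s = -5 ± 2j, -3 ± 4j

The poles are the roots of the denominator s^4 + 16s^3 + 114s^2 + 424s + 725 = 0.
No real roots exist; factor into two real quadratics: (s^2 + 10s + 29)(s^2 + 6s + 25) = 0.
Each quadratic gives a conjugate pair via the quadratic formula.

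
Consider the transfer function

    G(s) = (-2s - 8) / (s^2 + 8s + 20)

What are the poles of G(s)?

The poles are the roots of the denominator s^2 + 8s + 20 = 0.
Using the quadratic formula: s = (-8 ± √(-16))/2 = -4 ± 2j.

s = -4 + 2j, -4 - 2j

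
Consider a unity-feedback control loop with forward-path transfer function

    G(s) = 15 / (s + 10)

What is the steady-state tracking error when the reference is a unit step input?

G(s) has no poles at the origin.
This is a Type 0 system. Kp = lim_{s→0} G(s) = 15/10 = 3/2.
e_ss = 1/(1 + Kp) = 1/(1 + 3/2) = 2/5 ≈ 0.4000.

e_ss = 0.4000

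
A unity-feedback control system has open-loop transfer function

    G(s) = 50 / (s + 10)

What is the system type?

The denominator has no factor of s at the origin — no free integrator — so this is a Type 0 system.

Type 0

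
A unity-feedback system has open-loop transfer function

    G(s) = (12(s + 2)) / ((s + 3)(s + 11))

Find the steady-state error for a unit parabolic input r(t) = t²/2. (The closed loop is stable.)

G(s) has no poles at the origin.
This is a Type 0 system; Ka = lim_{s→0} s^2·G(s) = 0, so the steady-state error for a parabola input is infinite.

e_ss = ∞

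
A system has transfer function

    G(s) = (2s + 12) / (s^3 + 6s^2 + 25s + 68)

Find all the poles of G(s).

The poles are the roots of the denominator s^3 + 6s^2 + 25s + 68 = 0.
Trying s = -4: the polynomial evaluates to 0, so (s + 4) is a factor.
Dividing out leaves s^2 + 2s + 17 = 0.
The quadratic formula then gives s = -1 ± 4j.

s = -1 ± 4j, -4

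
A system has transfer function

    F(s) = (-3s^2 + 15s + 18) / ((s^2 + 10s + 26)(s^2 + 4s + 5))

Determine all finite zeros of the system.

Set the numerator to zero: -3s^2 + 15s + 18 = 0, i.e. -3·(s^2 - 5s - 6) = 0.
Factoring: (s + 1)(s - 6) = 0.

s = -1, 6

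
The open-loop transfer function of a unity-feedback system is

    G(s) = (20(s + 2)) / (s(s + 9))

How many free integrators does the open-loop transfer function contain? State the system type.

The denominator has 1 factor of s at the origin (free integrator), so this is a Type 1 system.

Type 1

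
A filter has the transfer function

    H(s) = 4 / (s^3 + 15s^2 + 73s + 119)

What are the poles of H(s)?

s = -4 + j, -4 - j, -7

The poles are the roots of the denominator s^3 + 15s^2 + 73s + 119 = 0.
Trying s = -7: the polynomial evaluates to 0, so (s + 7) is a factor.
Dividing out leaves s^2 + 8s + 17 = 0.
The quadratic formula then gives s = -4 ± 1j.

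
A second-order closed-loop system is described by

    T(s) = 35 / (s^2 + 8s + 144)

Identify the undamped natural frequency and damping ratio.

Compare the denominator to the standard form s^2 + 2ζωₙs + ωₙ².
ωₙ² = 144, so ωₙ = 12 rad/s.
2ζωₙ = 8, so ζ = 8/(2·12) ≈ 0.3333.
With ζ = 0.3333 the response is underdamped.

ωₙ = 12 rad/s, ζ ≈ 0.3333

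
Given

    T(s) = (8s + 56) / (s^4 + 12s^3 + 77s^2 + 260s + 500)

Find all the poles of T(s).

The poles are the roots of the denominator s^4 + 12s^3 + 77s^2 + 260s + 500 = 0.
No real roots exist; factor into two real quadratics: (s^2 + 8s + 25)(s^2 + 4s + 20) = 0.
Each quadratic gives a conjugate pair via the quadratic formula.

s = -4 ± 3j, -2 ± 4j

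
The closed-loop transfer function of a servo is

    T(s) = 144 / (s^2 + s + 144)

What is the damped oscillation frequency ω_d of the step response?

ω_d ≈ 11.99 rad/s

Comparing s^2 + s + 144 to s^2 + 2ζωₙs + ωₙ²: ωₙ = 12 rad/s and ζ = 1/(2·12) ≈ 0.04167.
ζωₙ = 1/2 = 0.5, so ω_d = ωₙ√(1−ζ²) = √(ωₙ² − (ζωₙ)²) = √(144 − 0.5²) = √143.75 ≈ 11.99 rad/s.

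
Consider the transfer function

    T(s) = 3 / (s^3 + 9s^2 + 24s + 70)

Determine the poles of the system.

The poles are the roots of the denominator s^3 + 9s^2 + 24s + 70 = 0.
Trying s = -7: the polynomial evaluates to 0, so (s + 7) is a factor.
Dividing out leaves s^2 + 2s + 10 = 0.
The quadratic formula then gives s = -1 ± 3j.

s = -1 ± 3j, -7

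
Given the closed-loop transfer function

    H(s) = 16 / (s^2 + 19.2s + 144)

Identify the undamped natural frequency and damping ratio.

ωₙ = 12 rad/s, ζ = 0.8

Compare the denominator to the standard form s^2 + 2ζωₙs + ωₙ².
ωₙ² = 144, so ωₙ = 12 rad/s.
2ζωₙ = 19.2, so ζ = 19.2/(2·12) = 0.8.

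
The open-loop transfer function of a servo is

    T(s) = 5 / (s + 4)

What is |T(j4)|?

|T(j4)| ≈ 0.8839

Substitute s = j4: numerator = 5, denominator = 4 + j4.
|T(j4)| = |5| / |4 + j4| = 5 / 5.6569 ≈ 0.8839.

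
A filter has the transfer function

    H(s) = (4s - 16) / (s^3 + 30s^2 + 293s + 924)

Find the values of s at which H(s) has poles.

The poles are the roots of the denominator s^3 + 30s^2 + 293s + 924 = 0.
Trying s = -12: the polynomial evaluates to 0, so (s + 12) is a factor.
Dividing out leaves s^2 + 18s + 77 = 0.
Factoring the quadratic: (s + 11)(s + 7) = 0.

s = -12, -11, -7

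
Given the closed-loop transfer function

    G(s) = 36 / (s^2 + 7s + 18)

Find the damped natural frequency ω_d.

ω_d ≈ 2.398 rad/s

Comparing s^2 + 7s + 18 to s^2 + 2ζωₙs + ωₙ²: ωₙ = √18 ≈ 4.243 rad/s and ζ = 7/(2·√18) ≈ 0.8250.
ζωₙ = 7/2 = 3.5, so ω_d = ωₙ√(1−ζ²) = √(ωₙ² − (ζωₙ)²) = √(18 − 3.5²) = √5.75 ≈ 2.398 rad/s.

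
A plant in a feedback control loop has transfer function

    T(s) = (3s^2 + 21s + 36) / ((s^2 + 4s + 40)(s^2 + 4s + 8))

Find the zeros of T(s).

Set the numerator to zero: 3s^2 + 21s + 36 = 0, i.e. 3·(s^2 + 7s + 12) = 0.
Factoring: (s + 3)(s + 4) = 0.

s = -3, -4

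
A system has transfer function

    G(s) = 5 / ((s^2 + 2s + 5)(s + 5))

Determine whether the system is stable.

stable

The poles can be read from the denominator factors: s = -1 + 2j, -1 - 2j, -5.
Since all poles lie strictly in the left half-plane, the system is stable.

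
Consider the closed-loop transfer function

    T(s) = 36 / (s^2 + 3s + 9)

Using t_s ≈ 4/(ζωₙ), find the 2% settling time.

t_s ≈ 2.667 s

Comparing s^2 + 3s + 9 to s^2 + 2ζωₙs + ωₙ²: ωₙ = 3 rad/s and ζ = 3/(2·3) = 0.5.
ζωₙ = 3/2 = 1.5, so t_s ≈ 4/(ζωₙ) = 4/1.5 ≈ 2.667 s.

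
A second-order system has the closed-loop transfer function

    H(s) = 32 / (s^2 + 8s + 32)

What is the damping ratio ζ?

ζ ≈ 0.7071

Compare the denominator to the standard form s^2 + 2ζωₙs + ωₙ².
ωₙ² = 32, so ωₙ = √32 ≈ 5.657 rad/s.
2ζωₙ = 8, so ζ = 8/(2·√32) ≈ 0.7071.
With ζ = 0.7071 the response is underdamped.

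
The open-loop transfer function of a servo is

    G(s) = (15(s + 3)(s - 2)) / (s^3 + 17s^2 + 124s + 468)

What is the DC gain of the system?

G(0) = -5/26 ≈ -0.1923

Set s = 0: G(0) = (-90) / (468) = -5/26.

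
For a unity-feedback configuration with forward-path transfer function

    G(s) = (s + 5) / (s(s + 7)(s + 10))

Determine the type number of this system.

Type 1

The denominator has 1 factor of s at the origin (free integrator), so this is a Type 1 system.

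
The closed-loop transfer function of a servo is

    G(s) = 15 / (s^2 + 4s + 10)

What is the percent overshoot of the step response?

%OS ≈ 7.69%

Comparing s^2 + 4s + 10 to s^2 + 2ζωₙs + ωₙ²: ωₙ = √10 ≈ 3.162 rad/s and ζ = 4/(2·√10) ≈ 0.6325.
%OS = 100·exp(−πζ/√(1−ζ²)) = 100·exp(−π·0.6325/√(1−0.6325²)) ≈ 7.69%.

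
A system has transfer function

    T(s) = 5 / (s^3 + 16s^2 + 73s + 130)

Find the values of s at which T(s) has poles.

s = -3 ± 2j, -10

The poles are the roots of the denominator s^3 + 16s^2 + 73s + 130 = 0.
Trying s = -10: the polynomial evaluates to 0, so (s + 10) is a factor.
Dividing out leaves s^2 + 6s + 13 = 0.
The quadratic formula then gives s = -3 ± 2j.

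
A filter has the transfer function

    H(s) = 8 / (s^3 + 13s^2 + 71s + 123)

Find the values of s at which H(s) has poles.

The poles are the roots of the denominator s^3 + 13s^2 + 71s + 123 = 0.
Trying s = -3: the polynomial evaluates to 0, so (s + 3) is a factor.
Dividing out leaves s^2 + 10s + 41 = 0.
The quadratic formula then gives s = -5 ± 4j.

s = -5 + 4j, -5 - 4j, -3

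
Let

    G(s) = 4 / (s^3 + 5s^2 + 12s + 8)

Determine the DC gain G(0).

G(0) = 1/2 ≈ 0.5000

Set s = 0: G(0) = (4) / (8) = 1/2.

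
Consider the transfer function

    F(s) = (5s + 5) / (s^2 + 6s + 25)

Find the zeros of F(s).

Set the numerator to zero: 5s + 5 = 0, i.e. 5·(s + 1) = 0.
So s = -1.

s = -1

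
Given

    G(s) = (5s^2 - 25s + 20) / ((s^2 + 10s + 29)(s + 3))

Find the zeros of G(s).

s = 4, 1

Set the numerator to zero: 5s^2 - 25s + 20 = 0, i.e. 5·(s^2 - 5s + 4) = 0.
Factoring: (s - 4)(s - 1) = 0.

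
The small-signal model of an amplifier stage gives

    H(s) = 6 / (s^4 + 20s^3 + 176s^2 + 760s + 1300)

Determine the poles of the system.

s = -5 ± 5j, -5 ± j

The poles are the roots of the denominator s^4 + 20s^3 + 176s^2 + 760s + 1300 = 0.
No real roots exist; factor into two real quadratics: (s^2 + 10s + 50)(s^2 + 10s + 26) = 0.
Each quadratic gives a conjugate pair via the quadratic formula.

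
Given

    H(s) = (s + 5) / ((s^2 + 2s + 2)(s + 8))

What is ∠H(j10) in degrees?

At s = j10: numerator = 5 + j10, denominator = -984 - j820.
∠H = ∠num − ∠den = 63.435° − (-140.19°) = 203.6°, which wraps to -156.4°.

∠H(j10) ≈ -156.4°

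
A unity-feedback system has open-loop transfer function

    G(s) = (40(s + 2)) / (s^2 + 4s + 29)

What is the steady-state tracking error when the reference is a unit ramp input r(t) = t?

e_ss = ∞

G(s) has no poles at the origin.
This is a Type 0 system; Kv = lim_{s→0} s·G(s) = 0, so the steady-state error for a ramp input is infinite.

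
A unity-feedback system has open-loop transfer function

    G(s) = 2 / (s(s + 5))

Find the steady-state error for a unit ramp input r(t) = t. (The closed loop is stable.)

G(s) has one pole at the origin.
This is a Type 1 system. Kv = lim_{s→0} s·G(s) = 2/5.
e_ss = 1/Kv = 1/(2/5) = 5/2 ≈ 2.500.

e_ss = 2.500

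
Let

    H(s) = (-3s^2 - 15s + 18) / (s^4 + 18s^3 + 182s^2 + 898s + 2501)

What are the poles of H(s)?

s = -4 ± 5j, -5 ± 6j

The poles are the roots of the denominator s^4 + 18s^3 + 182s^2 + 898s + 2501 = 0.
No real roots exist; factor into two real quadratics: (s^2 + 8s + 41)(s^2 + 10s + 61) = 0.
Each quadratic gives a conjugate pair via the quadratic formula.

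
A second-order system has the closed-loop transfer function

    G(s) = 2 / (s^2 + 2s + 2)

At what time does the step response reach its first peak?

t_p ≈ 3.142 s

Comparing s^2 + 2s + 2 to s^2 + 2ζωₙs + ωₙ²: ωₙ = √2 ≈ 1.414 rad/s and ζ = 2/(2·√2) ≈ 0.7071.
ζωₙ = 2/2 = 1, so ω_d = ωₙ√(1−ζ²) = √(ωₙ² − (ζωₙ)²) = √(2 − 1²) = √1 = 1 rad/s.
t_p = π/ω_d = π/1 ≈ 3.142 s.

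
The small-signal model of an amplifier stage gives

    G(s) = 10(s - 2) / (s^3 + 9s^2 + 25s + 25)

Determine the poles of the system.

The poles are the roots of the denominator s^3 + 9s^2 + 25s + 25 = 0.
Trying s = -5: the polynomial evaluates to 0, so (s + 5) is a factor.
Dividing out leaves s^2 + 4s + 5 = 0.
The quadratic formula then gives s = -2 ± 1j.

s = -2 + j, -2 - j, -5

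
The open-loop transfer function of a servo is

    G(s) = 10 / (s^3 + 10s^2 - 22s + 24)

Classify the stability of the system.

unstable

The denominator s^3 + 10s^2 - 22s + 24 factors as (s^2 - 2s + 2)(s + 12), giving poles at s = 1 + j, 1 - j, -12.
Since the pole(s) at s = 1 + j, 1 - j lie in the right half-plane, the system is unstable.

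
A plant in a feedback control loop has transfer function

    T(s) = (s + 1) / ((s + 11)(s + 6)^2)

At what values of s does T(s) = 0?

s = -1

Set the numerator to zero: s + 1 = 0.
So s = -1.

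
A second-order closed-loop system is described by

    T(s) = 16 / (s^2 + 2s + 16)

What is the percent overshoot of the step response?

%OS ≈ 44.4%

Comparing s^2 + 2s + 16 to s^2 + 2ζωₙs + ωₙ²: ωₙ = 4 rad/s and ζ = 2/(2·4) = 0.25.
%OS = 100·exp(−πζ/√(1−ζ²)) = 100·exp(−π·0.25/√(1−0.25²)) ≈ 44.4%.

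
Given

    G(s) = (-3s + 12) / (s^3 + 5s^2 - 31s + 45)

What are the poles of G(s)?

s = 2 ± j, -9

The poles are the roots of the denominator s^3 + 5s^2 - 31s + 45 = 0.
Trying s = -9: the polynomial evaluates to 0, so (s + 9) is a factor.
Dividing out leaves s^2 - 4s + 5 = 0.
The quadratic formula then gives s = 2 ± 1j.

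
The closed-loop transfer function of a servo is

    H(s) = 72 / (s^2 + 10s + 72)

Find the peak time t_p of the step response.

Comparing s^2 + 10s + 72 to s^2 + 2ζωₙs + ωₙ²: ωₙ = √72 ≈ 8.485 rad/s and ζ = 10/(2·√72) ≈ 0.5893.
ζωₙ = 10/2 = 5, so ω_d = ωₙ√(1−ζ²) = √(ωₙ² − (ζωₙ)²) = √(72 − 5²) = √47 ≈ 6.856 rad/s.
t_p = π/ω_d = π/6.856 ≈ 0.4582 s.

t_p ≈ 0.4582 s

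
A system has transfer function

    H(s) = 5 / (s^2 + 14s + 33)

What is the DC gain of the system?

Set s = 0: H(0) = (5) / (33) = 5/33.

H(0) = 5/33 ≈ 0.1515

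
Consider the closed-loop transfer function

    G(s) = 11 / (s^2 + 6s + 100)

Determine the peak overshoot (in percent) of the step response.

Comparing s^2 + 6s + 100 to s^2 + 2ζωₙs + ωₙ²: ωₙ = 10 rad/s and ζ = 6/(2·10) = 0.3.
%OS = 100·exp(−πζ/√(1−ζ²)) = 100·exp(−π·0.3/√(1−0.3²)) ≈ 37.2%.

%OS ≈ 37.2%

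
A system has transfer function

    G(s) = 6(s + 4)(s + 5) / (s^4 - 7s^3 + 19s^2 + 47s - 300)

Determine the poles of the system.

The poles are the roots of the denominator s^4 - 7s^3 + 19s^2 + 47s - 300 = 0.
Trying s = 4: the polynomial evaluates to 0, so (s - 4) is a factor.
Dividing out leaves s^3 - 3s^2 + 7s + 75 = 0.
This factors further as (s^2 - 6s + 25)(s + 3) = 0.

s = 3 ± 4j, 4, -3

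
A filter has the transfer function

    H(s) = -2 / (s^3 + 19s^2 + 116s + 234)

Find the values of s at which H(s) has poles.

The poles are the roots of the denominator s^3 + 19s^2 + 116s + 234 = 0.
Trying s = -9: the polynomial evaluates to 0, so (s + 9) is a factor.
Dividing out leaves s^2 + 10s + 26 = 0.
The quadratic formula then gives s = -5 ± 1j.

s = -5 + j, -5 - j, -9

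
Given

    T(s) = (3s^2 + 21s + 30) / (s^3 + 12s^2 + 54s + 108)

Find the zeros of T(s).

Set the numerator to zero: 3s^2 + 21s + 30 = 0, i.e. 3·(s^2 + 7s + 10) = 0.
Factoring: (s + 5)(s + 2) = 0.

s = -5, -2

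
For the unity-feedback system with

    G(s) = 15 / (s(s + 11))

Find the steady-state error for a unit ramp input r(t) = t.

e_ss = 0.7333

G(s) has one pole at the origin.
This is a Type 1 system. Kv = lim_{s→0} s·G(s) = 15/11.
e_ss = 1/Kv = 1/(15/11) = 11/15 ≈ 0.7333.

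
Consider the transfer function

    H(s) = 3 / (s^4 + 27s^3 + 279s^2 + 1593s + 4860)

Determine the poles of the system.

The poles are the roots of the denominator s^4 + 27s^3 + 279s^2 + 1593s + 4860 = 0.
Trying s = -12: the polynomial evaluates to 0, so (s + 12) is a factor.
Dividing out leaves s^3 + 15s^2 + 99s + 405 = 0.
This factors further as (s^2 + 6s + 45)(s + 9) = 0.

s = -3 ± 6j, -12, -9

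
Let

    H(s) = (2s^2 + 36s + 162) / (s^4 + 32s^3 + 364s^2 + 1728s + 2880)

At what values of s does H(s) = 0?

Set the numerator to zero: 2s^2 + 36s + 162 = 0, i.e. 2·(s^2 + 18s + 81) = 0.
Factoring: (s + 9)^2 = 0.

s = -9, -9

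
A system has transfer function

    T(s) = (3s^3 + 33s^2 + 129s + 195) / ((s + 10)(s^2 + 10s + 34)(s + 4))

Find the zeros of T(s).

s = -3 ± 2j, -5

Set the numerator to zero: 3s^3 + 33s^2 + 129s + 195 = 0, i.e. 3·(s^3 + 11s^2 + 43s + 65) = 0.
Factoring: (s^2 + 6s + 13)(s + 5) = 0.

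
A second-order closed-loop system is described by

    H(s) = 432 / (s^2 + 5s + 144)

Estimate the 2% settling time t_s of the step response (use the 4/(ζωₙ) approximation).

t_s ≈ 1.600 s

Comparing s^2 + 5s + 144 to s^2 + 2ζωₙs + ωₙ²: ωₙ = 12 rad/s and ζ = 5/(2·12) ≈ 0.2083.
ζωₙ = 5/2 = 2.5, so t_s ≈ 4/(ζωₙ) = 4/2.5 = 1.600 s.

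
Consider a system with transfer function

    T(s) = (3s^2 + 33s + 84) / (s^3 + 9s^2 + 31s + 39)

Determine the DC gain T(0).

T(0) = 28/13 ≈ 2.154

Set s = 0: T(0) = (84) / (39) = 28/13.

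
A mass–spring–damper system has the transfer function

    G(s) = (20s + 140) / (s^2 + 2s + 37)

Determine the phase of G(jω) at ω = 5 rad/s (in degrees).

At s = j5: numerator = 140 + j100, denominator = 12 + j10.
∠G = ∠num − ∠den = 35.538° − (39.806°) = -4.268°.

∠G(j5) ≈ -4.268°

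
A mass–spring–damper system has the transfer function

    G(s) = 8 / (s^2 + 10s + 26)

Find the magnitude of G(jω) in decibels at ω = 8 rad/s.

Substitute s = j8: numerator = 8, denominator = -38 + j80.
|G(j8)| = |8| / |-38 + j80| = 8 / 88.566 ≈ 0.09033.
In decibels: 20·log₁₀(0.09033) ≈ -20.9 dB.

|G(j8)|_dB ≈ -20.9 dB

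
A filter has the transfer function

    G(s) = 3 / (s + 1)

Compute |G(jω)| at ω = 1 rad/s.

Substitute s = j1: numerator = 3, denominator = 1 + j1.
|G(j1)| = |3| / |1 + j1| = 3 / 1.4142 ≈ 2.121.

|G(j1)| ≈ 2.121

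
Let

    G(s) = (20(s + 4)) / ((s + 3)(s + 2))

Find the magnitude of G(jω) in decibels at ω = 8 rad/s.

Substitute s = j8: numerator = 80 + j160, denominator = -58 + j40.
|G(j8)| = |80 + j160| / |-58 + j40| = 178.89 / 70.456 ≈ 2.539.
In decibels: 20·log₁₀(2.539) ≈ 8.09 dB.

|G(j8)|_dB ≈ 8.09 dB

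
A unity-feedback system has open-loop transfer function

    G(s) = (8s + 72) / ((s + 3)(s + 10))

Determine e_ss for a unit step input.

e_ss = 0.2941

G(s) has no poles at the origin.
This is a Type 0 system. Kp = lim_{s→0} G(s) = 72/30 = 12/5.
e_ss = 1/(1 + Kp) = 1/(1 + 12/5) = 5/17 ≈ 0.2941.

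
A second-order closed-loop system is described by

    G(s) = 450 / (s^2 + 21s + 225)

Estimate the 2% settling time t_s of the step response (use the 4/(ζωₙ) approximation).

t_s ≈ 0.3810 s

Comparing s^2 + 21s + 225 to s^2 + 2ζωₙs + ωₙ²: ωₙ = 15 rad/s and ζ = 21/(2·15) = 0.7.
ζωₙ = 21/2 = 10.5, so t_s ≈ 4/(ζωₙ) = 4/10.5 ≈ 0.3810 s.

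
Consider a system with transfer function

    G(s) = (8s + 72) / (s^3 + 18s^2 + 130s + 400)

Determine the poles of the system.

s = -5 ± 5j, -8

The poles are the roots of the denominator s^3 + 18s^2 + 130s + 400 = 0.
Trying s = -8: the polynomial evaluates to 0, so (s + 8) is a factor.
Dividing out leaves s^2 + 10s + 50 = 0.
The quadratic formula then gives s = -5 ± 5j.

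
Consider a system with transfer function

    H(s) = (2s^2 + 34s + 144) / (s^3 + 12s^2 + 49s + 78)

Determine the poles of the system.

The poles are the roots of the denominator s^3 + 12s^2 + 49s + 78 = 0.
Trying s = -6: the polynomial evaluates to 0, so (s + 6) is a factor.
Dividing out leaves s^2 + 6s + 13 = 0.
The quadratic formula then gives s = -3 ± 2j.

s = -3 + 2j, -3 - 2j, -6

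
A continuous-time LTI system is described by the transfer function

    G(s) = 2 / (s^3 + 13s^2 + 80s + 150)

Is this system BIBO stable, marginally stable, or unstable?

stable

The denominator s^3 + 13s^2 + 80s + 150 factors as (s^2 + 10s + 50)(s + 3), giving poles at s = -5 + 5j, -5 - 5j, -3.
Since all poles lie strictly in the left half-plane, the system is stable.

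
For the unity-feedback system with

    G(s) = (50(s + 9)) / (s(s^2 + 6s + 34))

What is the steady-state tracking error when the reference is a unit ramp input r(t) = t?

e_ss = 0.07556

G(s) has one pole at the origin.
This is a Type 1 system. Kv = lim_{s→0} s·G(s) = 450/34 = 225/17.
e_ss = 1/Kv = 1/(225/17) = 17/225 ≈ 0.07556.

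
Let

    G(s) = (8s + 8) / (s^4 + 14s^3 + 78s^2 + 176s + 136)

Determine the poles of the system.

The poles are the roots of the denominator s^4 + 14s^3 + 78s^2 + 176s + 136 = 0.
Trying s = -2: the polynomial evaluates to 0, so (s + 2) is a factor.
Dividing out leaves s^3 + 12s^2 + 54s + 68 = 0.
This factors further as (s^2 + 10s + 34)(s + 2) = 0.

s = -5 + 3j, -5 - 3j, -2, -2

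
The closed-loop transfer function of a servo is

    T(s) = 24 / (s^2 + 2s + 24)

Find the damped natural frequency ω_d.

Comparing s^2 + 2s + 24 to s^2 + 2ζωₙs + ωₙ²: ωₙ = √24 ≈ 4.899 rad/s and ζ = 2/(2·√24) ≈ 0.2041.
ζωₙ = 2/2 = 1, so ω_d = ωₙ√(1−ζ²) = √(ωₙ² − (ζωₙ)²) = √(24 − 1²) = √23 ≈ 4.796 rad/s.

ω_d ≈ 4.796 rad/s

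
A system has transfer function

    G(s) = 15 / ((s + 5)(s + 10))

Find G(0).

At s = 0 each factor (s + a) contributes a and each (s^2 + bs + c) contributes c.
G(0) = 15·1 / ((5) · (10)) = 15/50 = 3/10.

G(0) = 3/10 ≈ 0.3000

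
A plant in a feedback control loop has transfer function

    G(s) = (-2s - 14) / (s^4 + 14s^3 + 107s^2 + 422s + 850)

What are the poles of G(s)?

s = -3 ± 5j, -4 ± 3j

The poles are the roots of the denominator s^4 + 14s^3 + 107s^2 + 422s + 850 = 0.
No real roots exist; factor into two real quadratics: (s^2 + 6s + 34)(s^2 + 8s + 25) = 0.
Each quadratic gives a conjugate pair via the quadratic formula.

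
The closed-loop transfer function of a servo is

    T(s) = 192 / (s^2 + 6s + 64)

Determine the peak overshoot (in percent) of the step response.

Comparing s^2 + 6s + 64 to s^2 + 2ζωₙs + ωₙ²: ωₙ = 8 rad/s and ζ = 6/(2·8) = 0.375.
%OS = 100·exp(−πζ/√(1−ζ²)) = 100·exp(−π·0.375/√(1−0.375²)) ≈ 28.1%.

%OS ≈ 28.1%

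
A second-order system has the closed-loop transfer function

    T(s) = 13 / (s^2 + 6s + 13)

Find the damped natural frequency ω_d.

ω_d = 2 rad/s

Comparing s^2 + 6s + 13 to s^2 + 2ζωₙs + ωₙ²: ωₙ = √13 ≈ 3.606 rad/s and ζ = 6/(2·√13) ≈ 0.8321.
ζωₙ = 6/2 = 3, so ω_d = ωₙ√(1−ζ²) = √(ωₙ² − (ζωₙ)²) = √(13 − 3²) = √4 = 2 rad/s.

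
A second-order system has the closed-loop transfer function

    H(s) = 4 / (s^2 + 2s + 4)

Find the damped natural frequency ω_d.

Comparing s^2 + 2s + 4 to s^2 + 2ζωₙs + ωₙ²: ωₙ = 2 rad/s and ζ = 2/(2·2) = 0.5.
ζωₙ = 2/2 = 1, so ω_d = ωₙ√(1−ζ²) = √(ωₙ² − (ζωₙ)²) = √(4 − 1²) = √3 ≈ 1.732 rad/s.

ω_d ≈ 1.732 rad/s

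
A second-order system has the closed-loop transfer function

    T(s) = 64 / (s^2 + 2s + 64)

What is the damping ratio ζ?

Compare the denominator to the standard form s^2 + 2ζωₙs + ωₙ².
ωₙ² = 64, so ωₙ = 8 rad/s.
2ζωₙ = 2, so ζ = 2/(2·8) = 0.125.

ζ = 0.125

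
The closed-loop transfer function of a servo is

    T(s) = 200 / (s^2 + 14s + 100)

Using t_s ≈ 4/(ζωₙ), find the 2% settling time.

Comparing s^2 + 14s + 100 to s^2 + 2ζωₙs + ωₙ²: ωₙ = 10 rad/s and ζ = 14/(2·10) = 0.7.
ζωₙ = 14/2 = 7, so t_s ≈ 4/(ζωₙ) = 4/7 ≈ 0.5714 s.

t_s ≈ 0.5714 s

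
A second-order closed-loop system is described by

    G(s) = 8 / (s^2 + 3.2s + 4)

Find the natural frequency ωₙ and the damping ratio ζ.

Compare the denominator to the standard form s^2 + 2ζωₙs + ωₙ².
ωₙ² = 4, so ωₙ = 2 rad/s.
2ζωₙ = 3.2, so ζ = 3.2/(2·2) = 0.8.

ωₙ = 2 rad/s, ζ = 0.8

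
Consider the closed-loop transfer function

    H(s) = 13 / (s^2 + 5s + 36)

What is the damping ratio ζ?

Compare the denominator to the standard form s^2 + 2ζωₙs + ωₙ².
ωₙ² = 36, so ωₙ = 6 rad/s.
2ζωₙ = 5, so ζ = 5/(2·6) ≈ 0.4167.
With ζ = 0.4167 the response is underdamped.

ζ ≈ 0.4167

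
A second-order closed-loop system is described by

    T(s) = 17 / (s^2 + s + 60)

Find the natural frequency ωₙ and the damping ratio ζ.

ωₙ ≈ 7.746 rad/s, ζ ≈ 0.06455

Compare the denominator to the standard form s^2 + 2ζωₙs + ωₙ².
ωₙ² = 60, so ωₙ = √60 ≈ 7.746 rad/s.
2ζωₙ = 1, so ζ = 1/(2·√60) ≈ 0.06455.
With ζ = 0.06455 the response is underdamped.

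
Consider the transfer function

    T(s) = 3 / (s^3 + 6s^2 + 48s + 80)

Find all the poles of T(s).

The poles are the roots of the denominator s^3 + 6s^2 + 48s + 80 = 0.
Trying s = -2: the polynomial evaluates to 0, so (s + 2) is a factor.
Dividing out leaves s^2 + 4s + 40 = 0.
The quadratic formula then gives s = -2 ± 6j.

s = -2 + 6j, -2 - 6j, -2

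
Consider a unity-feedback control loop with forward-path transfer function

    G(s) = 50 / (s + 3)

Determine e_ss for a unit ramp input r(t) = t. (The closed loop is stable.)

e_ss = ∞

G(s) has no poles at the origin.
This is a Type 0 system; Kv = lim_{s→0} s·G(s) = 0, so the steady-state error for a ramp input is infinite.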